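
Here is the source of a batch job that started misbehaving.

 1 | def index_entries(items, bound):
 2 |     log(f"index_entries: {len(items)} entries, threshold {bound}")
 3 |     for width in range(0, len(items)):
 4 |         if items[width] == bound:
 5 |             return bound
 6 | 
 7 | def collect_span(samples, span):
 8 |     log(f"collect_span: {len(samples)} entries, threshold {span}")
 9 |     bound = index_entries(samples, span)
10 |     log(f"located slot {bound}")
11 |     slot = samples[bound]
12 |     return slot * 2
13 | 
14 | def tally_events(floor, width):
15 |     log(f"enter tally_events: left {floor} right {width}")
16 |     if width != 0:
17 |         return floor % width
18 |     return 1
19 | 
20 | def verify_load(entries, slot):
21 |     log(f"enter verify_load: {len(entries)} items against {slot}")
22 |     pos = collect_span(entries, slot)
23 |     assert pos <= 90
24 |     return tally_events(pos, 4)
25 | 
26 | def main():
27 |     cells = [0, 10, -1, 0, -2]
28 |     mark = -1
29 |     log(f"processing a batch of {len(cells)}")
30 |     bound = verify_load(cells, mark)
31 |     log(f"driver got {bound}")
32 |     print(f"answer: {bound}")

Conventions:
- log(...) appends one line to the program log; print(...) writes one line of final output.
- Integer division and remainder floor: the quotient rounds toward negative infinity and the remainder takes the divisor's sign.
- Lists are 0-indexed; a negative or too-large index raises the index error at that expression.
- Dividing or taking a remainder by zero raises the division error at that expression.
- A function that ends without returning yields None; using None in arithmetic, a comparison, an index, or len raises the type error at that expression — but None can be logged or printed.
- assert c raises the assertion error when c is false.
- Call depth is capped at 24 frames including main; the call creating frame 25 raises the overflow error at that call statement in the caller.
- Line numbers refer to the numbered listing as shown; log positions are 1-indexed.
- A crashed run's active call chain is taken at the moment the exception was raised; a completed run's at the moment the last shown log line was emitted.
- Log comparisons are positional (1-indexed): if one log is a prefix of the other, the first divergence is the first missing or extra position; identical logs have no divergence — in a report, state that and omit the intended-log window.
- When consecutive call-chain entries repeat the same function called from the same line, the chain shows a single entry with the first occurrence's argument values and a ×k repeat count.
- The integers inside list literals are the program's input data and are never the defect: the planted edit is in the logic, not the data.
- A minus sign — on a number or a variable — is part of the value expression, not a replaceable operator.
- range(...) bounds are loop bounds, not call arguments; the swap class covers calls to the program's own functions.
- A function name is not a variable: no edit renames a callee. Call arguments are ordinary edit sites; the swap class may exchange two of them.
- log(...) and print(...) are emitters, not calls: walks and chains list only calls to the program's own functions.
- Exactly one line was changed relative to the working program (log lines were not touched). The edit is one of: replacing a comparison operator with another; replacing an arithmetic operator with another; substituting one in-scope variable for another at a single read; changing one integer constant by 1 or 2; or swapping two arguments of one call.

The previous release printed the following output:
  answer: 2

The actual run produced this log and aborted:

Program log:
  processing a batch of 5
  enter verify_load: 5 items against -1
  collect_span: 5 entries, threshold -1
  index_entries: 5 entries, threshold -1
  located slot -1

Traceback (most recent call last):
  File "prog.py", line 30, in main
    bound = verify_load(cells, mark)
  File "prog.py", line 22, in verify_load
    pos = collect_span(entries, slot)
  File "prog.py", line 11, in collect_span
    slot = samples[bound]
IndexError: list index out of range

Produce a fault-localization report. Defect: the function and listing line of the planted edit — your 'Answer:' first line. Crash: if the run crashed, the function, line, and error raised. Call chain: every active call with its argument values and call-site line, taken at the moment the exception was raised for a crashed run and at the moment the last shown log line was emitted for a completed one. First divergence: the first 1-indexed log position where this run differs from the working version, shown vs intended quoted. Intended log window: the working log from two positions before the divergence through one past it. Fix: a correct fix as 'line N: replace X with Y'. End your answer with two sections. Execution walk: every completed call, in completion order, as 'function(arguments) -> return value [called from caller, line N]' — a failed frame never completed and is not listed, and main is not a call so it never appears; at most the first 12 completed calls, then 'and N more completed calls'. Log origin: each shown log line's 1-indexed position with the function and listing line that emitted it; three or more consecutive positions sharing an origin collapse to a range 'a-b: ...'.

Answer: the defect is in index_entries at line 5.
Key observation: Position 5 is the first bad log line: 'located slot -1' should read 'located slot 2'.
Crash: collect_span, line 11, IndexError.
Call chain: main -> verify_load([0, 10, -1, 0, -2], -1) (called at line 30) -> collect_span([0, 10, -1, 0, -2], -1) (called at line 22).
First divergence: position 5; shown 'located slot -1' vs intended 'located slot 2'.
Intended log window:
  3: collect_span: 5 entries, threshold -1
  4: index_entries: 5 entries, threshold -1
  5: located slot 2
  6: enter tally_events: left -2 right 4
Execution walk:
  index_entries([0, 10, -1, 0, -2], -1) -> -1  [called from collect_span, line 9]
Log origins:
  1 — main, line 29
  2 — verify_load, line 21
  3 — collect_span, line 8
  4 — index_entries, line 2
  5 — collect_span, line 10
A correct fix: line 5: replace `bound` with `width`.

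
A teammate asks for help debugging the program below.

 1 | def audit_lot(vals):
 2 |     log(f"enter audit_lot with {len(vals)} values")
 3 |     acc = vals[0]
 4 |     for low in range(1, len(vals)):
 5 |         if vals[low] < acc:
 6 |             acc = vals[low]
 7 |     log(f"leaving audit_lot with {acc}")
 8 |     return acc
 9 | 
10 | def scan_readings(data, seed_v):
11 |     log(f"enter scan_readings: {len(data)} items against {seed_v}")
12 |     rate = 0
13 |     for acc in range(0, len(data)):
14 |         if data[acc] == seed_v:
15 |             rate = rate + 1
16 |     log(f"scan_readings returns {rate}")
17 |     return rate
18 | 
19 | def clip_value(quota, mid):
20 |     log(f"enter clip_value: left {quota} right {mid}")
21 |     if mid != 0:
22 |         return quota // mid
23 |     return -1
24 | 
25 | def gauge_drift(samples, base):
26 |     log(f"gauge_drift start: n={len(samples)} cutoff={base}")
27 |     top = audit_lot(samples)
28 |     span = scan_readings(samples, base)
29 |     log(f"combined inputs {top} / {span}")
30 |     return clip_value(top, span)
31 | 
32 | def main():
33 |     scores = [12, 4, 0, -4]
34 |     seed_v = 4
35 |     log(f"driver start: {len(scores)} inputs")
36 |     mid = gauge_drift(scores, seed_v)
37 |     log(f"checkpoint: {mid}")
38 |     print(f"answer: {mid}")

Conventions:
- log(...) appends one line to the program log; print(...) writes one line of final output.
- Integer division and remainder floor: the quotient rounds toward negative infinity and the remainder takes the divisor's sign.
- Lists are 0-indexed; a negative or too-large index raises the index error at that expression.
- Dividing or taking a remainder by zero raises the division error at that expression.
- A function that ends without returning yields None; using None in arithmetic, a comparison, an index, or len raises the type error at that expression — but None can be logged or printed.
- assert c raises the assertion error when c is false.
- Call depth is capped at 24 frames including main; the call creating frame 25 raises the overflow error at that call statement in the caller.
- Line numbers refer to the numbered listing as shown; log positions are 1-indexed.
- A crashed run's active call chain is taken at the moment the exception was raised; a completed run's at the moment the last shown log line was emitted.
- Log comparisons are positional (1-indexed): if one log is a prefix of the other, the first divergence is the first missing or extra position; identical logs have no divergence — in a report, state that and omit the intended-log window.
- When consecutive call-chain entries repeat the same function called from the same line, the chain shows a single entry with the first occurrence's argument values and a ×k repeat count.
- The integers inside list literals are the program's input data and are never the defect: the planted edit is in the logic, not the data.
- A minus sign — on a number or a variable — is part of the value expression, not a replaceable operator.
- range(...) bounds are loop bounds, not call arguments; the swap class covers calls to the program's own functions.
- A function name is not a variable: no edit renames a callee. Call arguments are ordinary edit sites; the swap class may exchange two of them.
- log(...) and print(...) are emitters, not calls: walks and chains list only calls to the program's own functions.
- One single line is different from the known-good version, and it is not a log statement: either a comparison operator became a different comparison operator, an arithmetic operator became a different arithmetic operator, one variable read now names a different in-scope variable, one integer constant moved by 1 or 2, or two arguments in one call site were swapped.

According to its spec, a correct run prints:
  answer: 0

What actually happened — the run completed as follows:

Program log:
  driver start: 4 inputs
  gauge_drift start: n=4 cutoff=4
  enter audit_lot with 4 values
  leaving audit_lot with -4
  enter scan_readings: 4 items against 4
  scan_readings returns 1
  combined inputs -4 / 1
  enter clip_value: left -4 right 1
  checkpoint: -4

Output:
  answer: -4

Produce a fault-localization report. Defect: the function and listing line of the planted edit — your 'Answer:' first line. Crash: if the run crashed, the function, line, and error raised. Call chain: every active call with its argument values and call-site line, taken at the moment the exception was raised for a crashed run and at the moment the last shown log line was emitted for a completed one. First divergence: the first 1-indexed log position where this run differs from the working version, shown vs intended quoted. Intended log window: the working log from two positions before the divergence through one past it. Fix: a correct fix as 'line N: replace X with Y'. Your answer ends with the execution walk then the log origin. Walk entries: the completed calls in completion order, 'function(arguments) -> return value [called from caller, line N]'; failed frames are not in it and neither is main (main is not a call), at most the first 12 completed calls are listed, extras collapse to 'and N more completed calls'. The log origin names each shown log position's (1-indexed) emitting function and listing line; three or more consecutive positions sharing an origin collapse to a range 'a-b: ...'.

Answer: the defect is in clip_value at line 22.
Key observation: Log line 9 is where behavior first shows: 'checkpoint: -4' appears instead of 'checkpoint: 0'.
Call chain: main.
First divergence: position 9; shown 'checkpoint: -4' vs intended 'checkpoint: 0'.
Intended log window:
  7: combined inputs -4 / 1
  8: enter clip_value: left -4 right 1
  9: checkpoint: 0
Execution walk:
  audit_lot([12, 4, 0, -4]) -> -4  [called from gauge_drift, line 27]
  scan_readings([12, 4, 0, -4], 4) -> 1  [called from gauge_drift, line 28]
  clip_value(-4, 1) -> -4  [called from gauge_drift, line 30]
  gauge_drift([12, 4, 0, -4], 4) -> -4  [called from main, line 36]
Log origin:
  1: from main, line 35
  2: from gauge_drift, line 26
  3: from audit_lot, line 2
  4: from audit_lot, line 7
  5: from scan_readings, line 11
  6: from scan_readings, line 16
  7: from gauge_drift, line 29
  8: from clip_value, line 20
  9: from main, line 37
A correct fix: line 22: replace `//` with `%`.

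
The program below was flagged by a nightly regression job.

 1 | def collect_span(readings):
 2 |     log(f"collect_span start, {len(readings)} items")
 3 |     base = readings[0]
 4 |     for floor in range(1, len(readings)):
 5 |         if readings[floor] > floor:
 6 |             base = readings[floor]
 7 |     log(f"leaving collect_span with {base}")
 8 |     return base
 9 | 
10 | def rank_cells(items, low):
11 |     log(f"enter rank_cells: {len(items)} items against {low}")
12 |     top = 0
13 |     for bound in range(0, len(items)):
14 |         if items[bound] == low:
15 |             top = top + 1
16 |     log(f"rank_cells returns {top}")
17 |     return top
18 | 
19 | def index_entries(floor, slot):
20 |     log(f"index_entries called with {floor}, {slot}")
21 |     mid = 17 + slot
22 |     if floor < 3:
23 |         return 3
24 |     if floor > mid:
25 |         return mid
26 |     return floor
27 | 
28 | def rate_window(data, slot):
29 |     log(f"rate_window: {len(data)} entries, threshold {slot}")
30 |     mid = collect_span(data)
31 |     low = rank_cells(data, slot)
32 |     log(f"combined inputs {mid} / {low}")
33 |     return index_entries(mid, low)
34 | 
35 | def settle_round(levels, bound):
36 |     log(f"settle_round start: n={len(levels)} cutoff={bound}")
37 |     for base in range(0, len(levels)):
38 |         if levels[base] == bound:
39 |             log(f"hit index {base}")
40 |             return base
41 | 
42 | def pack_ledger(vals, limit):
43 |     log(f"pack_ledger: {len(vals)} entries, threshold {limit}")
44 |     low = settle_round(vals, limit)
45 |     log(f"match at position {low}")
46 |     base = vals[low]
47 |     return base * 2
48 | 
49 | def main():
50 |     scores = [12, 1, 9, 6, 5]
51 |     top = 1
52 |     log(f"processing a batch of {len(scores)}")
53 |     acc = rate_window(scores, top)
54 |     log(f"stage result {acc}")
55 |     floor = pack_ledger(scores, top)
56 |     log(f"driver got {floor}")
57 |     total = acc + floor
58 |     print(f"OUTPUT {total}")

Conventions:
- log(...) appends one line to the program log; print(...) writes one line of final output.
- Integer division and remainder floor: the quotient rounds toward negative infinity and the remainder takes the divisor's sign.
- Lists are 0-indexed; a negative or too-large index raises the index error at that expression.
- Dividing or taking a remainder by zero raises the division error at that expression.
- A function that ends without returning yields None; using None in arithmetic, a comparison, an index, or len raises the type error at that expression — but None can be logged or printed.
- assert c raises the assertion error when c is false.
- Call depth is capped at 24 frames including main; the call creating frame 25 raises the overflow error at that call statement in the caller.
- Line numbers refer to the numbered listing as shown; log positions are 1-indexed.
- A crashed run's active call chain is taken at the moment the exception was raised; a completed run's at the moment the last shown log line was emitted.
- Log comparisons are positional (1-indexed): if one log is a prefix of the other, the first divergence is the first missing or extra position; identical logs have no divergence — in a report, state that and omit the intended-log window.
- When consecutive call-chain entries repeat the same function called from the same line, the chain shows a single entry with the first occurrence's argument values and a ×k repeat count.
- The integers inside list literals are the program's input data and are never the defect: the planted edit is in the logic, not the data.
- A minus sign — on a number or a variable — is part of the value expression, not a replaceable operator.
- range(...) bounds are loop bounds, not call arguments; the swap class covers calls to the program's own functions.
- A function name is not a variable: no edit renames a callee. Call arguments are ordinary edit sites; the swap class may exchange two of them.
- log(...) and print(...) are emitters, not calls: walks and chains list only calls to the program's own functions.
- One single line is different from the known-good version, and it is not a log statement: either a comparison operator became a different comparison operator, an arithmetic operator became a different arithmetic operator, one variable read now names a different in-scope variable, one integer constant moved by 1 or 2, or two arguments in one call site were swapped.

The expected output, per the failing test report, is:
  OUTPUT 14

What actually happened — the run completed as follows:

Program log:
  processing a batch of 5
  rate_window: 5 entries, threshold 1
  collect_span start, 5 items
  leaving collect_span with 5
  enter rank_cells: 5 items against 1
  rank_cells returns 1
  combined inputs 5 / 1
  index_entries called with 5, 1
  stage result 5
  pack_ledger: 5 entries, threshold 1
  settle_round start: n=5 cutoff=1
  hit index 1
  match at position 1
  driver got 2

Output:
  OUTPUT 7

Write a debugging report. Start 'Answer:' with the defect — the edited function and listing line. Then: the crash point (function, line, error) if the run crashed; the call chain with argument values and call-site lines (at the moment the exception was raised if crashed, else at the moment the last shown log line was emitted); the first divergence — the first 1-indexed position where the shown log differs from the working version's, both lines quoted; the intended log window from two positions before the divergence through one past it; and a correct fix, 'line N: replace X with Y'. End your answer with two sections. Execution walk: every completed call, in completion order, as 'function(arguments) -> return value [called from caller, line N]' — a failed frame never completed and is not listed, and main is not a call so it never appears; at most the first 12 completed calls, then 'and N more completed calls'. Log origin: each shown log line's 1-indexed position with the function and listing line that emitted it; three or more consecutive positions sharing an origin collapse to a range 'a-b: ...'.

Answer: the defect is in collect_span at line 5.
The tell: Position 4 is the first bad log line: 'leaving collect_span with 5' should read 'leaving collect_span with 12'.
Call chain: main.
First divergence: at position 4 the run shows 'leaving collect_span with 5' where the working version logs 'leaving collect_span with 12'.
Intended log window:
  2: rate_window: 5 entries, threshold 1
  3: collect_span start, 5 items
  4: leaving collect_span with 12
  5: enter rank_cells: 5 items against 1
Execution walk:
  collect_span([12, 1, 9, 6, 5]) -> 5  [called from rate_window, line 30]
  rank_cells([12, 1, 9, 6, 5], 1) -> 1  [called from rate_window, line 31]
  index_entries(5, 1) -> 5  [called from rate_window, line 33]
  rate_window([12, 1, 9, 6, 5], 1) -> 5  [called from main, line 53]
  settle_round([12, 1, 9, 6, 5], 1) -> 1  [called from pack_ledger, line 44]
  pack_ledger([12, 1, 9, 6, 5], 1) -> 2  [called from main, line 55]
Log origins:
  1: from main, line 52
  2: from rate_window, line 29
  3: from collect_span, line 2
  4: from collect_span, line 7
  5: from rank_cells, line 11
  6: from rank_cells, line 16
  7: from rate_window, line 32
  8: from index_entries, line 20
  9: from main, line 54
  10: from pack_ledger, line 43
  11: from settle_round, line 36
  12: from settle_round, line 39
  13: from pack_ledger, line 45
  14: from main, line 56
A correct fix: line 5: replace `readings[floor] > floor` with `readings[floor] > base`.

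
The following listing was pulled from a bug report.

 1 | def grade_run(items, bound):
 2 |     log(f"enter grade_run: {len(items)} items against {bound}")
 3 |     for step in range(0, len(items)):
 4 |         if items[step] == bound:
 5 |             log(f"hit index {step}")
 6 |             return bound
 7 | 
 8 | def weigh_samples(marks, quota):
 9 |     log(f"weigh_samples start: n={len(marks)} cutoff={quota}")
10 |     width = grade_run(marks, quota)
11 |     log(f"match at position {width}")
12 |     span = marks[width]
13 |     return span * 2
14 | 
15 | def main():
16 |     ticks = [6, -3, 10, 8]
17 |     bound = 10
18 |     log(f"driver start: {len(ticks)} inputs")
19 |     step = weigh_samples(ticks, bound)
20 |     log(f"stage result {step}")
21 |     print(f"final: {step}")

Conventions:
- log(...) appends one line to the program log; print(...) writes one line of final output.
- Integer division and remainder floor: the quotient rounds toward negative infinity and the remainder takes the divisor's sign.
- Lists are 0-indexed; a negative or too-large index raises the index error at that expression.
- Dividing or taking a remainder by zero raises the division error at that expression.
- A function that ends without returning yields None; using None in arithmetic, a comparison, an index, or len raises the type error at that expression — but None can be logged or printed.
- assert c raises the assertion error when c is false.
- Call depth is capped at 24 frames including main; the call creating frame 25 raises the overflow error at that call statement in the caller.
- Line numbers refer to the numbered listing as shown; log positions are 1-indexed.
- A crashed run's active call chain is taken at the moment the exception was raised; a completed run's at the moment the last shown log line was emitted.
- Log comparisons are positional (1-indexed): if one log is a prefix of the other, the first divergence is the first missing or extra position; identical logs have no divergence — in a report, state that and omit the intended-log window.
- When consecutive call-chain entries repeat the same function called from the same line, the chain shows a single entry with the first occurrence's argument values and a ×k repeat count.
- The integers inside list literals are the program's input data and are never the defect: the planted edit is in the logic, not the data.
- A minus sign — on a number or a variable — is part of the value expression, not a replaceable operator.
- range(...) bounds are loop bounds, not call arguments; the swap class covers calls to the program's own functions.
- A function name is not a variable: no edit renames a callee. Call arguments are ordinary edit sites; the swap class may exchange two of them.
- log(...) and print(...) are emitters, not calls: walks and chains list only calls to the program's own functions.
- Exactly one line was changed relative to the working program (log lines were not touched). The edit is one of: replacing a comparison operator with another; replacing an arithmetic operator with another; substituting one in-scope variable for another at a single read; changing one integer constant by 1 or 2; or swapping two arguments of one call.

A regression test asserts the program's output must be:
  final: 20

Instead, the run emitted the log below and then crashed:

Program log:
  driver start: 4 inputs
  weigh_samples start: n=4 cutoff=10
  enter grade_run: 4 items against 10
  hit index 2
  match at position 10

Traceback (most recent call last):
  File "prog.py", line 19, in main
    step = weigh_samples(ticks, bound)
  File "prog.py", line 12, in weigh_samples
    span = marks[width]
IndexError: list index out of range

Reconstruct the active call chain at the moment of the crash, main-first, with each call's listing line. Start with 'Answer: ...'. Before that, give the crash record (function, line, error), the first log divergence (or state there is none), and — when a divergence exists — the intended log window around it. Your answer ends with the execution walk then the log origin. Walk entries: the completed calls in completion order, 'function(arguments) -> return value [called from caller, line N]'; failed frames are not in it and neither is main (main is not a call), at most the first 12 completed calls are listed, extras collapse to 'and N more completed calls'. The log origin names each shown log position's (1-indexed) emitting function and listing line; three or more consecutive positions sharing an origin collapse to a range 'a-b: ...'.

Answer: main -> weigh_samples (called at line 19).
Key observation: The log first diverges at position 5: the faulty run prints 'match at position 10' where the working version prints 'match at position 2'.
Crash: weigh_samples, line 12, IndexError.
First divergence: at position 5 the run shows 'match at position 10' where the working version logs 'match at position 2'.
Intended log window:
  3: enter grade_run: 4 items against 10
  4: hit index 2
  5: match at position 2
  6: stage result 20
Execution walk:
  grade_run([6, -3, 10, 8], 10) -> 10  [called from weigh_samples, line 10]
Log origin:
  1: logged in main at line 18
  2: logged in weigh_samples at line 9
  3: logged in grade_run at line 2
  4: logged in grade_run at line 5
  5: logged in weigh_samples at line 11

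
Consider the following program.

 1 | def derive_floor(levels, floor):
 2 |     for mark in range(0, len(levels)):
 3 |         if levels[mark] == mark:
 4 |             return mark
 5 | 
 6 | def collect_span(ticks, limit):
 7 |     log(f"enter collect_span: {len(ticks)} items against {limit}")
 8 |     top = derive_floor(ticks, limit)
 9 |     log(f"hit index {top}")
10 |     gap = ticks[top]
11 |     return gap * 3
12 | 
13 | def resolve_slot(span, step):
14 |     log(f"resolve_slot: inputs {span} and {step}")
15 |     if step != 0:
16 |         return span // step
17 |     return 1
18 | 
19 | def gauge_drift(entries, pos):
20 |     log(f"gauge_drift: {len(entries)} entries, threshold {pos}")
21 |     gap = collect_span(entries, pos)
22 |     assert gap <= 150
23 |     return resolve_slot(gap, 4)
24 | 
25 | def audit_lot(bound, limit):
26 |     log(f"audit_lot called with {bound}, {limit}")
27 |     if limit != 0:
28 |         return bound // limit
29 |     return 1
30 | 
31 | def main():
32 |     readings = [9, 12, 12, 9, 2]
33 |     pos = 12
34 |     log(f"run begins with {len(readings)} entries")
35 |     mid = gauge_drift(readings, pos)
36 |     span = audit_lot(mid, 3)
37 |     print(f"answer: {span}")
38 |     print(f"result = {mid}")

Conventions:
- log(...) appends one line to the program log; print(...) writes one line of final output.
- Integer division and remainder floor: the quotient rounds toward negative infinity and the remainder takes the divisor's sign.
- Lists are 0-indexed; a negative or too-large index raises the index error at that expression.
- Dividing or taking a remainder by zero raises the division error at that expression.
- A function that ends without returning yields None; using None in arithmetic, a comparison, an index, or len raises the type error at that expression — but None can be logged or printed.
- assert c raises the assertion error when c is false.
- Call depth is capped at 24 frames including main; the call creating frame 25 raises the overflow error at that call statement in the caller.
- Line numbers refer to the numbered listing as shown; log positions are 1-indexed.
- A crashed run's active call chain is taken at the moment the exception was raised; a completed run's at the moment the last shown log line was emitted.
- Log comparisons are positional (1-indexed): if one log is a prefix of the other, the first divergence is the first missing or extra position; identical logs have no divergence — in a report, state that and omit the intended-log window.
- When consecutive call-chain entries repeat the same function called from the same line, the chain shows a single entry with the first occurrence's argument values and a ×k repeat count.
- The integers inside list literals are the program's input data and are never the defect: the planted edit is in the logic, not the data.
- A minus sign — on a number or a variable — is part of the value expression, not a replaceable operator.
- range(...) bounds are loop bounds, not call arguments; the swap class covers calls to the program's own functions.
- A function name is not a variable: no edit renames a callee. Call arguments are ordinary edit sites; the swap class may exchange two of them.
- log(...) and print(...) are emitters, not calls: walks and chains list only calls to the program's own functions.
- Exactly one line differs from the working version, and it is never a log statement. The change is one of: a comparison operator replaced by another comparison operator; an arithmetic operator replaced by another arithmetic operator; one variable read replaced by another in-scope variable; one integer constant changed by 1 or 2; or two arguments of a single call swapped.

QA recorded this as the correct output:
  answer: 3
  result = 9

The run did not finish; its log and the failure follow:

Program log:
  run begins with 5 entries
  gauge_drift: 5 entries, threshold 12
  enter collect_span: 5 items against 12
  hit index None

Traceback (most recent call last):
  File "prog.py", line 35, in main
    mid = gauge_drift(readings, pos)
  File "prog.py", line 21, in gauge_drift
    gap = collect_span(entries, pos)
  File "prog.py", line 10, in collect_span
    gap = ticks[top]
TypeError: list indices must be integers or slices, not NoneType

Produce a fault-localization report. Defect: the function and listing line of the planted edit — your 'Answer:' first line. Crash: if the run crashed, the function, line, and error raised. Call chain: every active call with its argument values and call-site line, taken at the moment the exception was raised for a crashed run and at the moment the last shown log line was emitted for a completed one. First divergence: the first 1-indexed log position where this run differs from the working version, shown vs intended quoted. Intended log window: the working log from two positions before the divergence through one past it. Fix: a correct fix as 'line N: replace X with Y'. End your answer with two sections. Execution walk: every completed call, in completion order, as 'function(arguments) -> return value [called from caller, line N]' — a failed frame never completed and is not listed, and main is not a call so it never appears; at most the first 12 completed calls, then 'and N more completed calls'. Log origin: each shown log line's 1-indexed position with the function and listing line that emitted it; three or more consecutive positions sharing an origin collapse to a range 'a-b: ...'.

Answer: the defect is in derive_floor at line 3.
Key observation: Position 4 is the first bad log line: 'hit index None' should read 'hit index 1'.
Crash: collect_span, line 10, TypeError.
Call chain: main -> gauge_drift([9, 12, 12, 9, 2], 12) (called at line 35) -> collect_span([9, 12, 12, 9, 2], 12) (called at line 21).
First divergence: position 4 — shown 'hit index None', intended 'hit index 1'.
Intended log window:
  2: gauge_drift: 5 entries, threshold 12
  3: enter collect_span: 5 items against 12
  4: hit index 1
  5: resolve_slot: inputs 36 and 4
Execution walk:
  derive_floor([9, 12, 12, 9, 2], 12) -> None  [called from collect_span, line 8]
Origin of each log line:
  1 — main, line 34
  2 — gauge_drift, line 20
  3 — collect_span, line 7
  4 — collect_span, line 9
A correct fix: line 3: replace `levels[mark] == mark` with `levels[mark] == floor`.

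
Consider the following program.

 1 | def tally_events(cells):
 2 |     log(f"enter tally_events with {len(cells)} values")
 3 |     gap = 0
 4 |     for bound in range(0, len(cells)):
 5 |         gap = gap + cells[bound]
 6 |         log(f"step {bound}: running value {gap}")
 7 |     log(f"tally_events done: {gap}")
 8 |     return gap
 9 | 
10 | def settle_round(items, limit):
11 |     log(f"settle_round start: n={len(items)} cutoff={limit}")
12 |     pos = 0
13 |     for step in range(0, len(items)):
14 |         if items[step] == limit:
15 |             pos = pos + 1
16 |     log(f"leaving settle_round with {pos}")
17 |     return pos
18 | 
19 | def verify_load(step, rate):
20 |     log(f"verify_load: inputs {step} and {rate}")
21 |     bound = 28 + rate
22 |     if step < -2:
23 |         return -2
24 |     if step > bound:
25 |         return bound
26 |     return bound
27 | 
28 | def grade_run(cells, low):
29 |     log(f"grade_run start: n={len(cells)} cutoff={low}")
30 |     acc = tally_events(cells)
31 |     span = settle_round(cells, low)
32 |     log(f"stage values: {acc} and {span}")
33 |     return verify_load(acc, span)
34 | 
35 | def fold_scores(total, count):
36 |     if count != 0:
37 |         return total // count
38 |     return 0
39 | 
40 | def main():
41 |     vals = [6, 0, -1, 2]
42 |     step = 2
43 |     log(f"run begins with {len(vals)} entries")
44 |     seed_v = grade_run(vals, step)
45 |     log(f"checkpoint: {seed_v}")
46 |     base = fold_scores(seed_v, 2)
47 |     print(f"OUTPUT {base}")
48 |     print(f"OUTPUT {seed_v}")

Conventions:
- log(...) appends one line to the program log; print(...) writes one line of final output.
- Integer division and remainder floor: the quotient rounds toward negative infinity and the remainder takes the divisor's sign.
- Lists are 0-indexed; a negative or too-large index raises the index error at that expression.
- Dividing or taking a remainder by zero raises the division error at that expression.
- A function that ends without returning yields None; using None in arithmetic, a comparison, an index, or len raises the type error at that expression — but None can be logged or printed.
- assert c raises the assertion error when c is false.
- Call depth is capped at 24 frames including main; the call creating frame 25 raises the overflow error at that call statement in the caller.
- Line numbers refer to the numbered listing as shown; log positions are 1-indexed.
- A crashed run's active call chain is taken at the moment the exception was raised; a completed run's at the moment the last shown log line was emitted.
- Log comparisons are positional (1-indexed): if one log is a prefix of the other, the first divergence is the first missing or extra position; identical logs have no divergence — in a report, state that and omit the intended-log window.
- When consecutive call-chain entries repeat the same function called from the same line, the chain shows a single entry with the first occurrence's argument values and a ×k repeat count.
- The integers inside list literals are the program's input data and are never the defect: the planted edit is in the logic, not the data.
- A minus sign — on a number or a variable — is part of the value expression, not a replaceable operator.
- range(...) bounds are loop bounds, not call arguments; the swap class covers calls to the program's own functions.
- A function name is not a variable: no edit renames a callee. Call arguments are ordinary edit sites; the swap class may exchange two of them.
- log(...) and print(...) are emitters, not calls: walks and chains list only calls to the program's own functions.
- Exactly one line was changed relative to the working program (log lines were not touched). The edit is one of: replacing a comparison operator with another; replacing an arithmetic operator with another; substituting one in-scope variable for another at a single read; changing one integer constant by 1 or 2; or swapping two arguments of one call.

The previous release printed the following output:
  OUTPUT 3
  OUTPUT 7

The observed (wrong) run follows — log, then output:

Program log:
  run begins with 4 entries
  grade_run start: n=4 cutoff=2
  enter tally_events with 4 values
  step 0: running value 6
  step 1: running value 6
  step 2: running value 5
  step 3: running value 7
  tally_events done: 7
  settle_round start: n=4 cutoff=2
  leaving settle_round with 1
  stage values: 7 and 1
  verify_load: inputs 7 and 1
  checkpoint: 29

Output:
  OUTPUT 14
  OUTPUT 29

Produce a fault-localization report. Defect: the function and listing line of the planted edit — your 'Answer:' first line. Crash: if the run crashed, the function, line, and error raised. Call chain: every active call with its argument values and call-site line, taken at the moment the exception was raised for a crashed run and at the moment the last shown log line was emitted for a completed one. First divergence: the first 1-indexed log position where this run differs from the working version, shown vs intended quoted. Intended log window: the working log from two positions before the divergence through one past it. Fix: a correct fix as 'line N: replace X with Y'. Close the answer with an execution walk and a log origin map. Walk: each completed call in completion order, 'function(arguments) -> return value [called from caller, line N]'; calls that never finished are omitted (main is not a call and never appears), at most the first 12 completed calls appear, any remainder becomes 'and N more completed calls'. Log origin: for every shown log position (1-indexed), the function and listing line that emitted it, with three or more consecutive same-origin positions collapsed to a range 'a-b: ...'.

Answer: the defect is in verify_load at line 26.
Core observation: The log first diverges at position 13: the faulty run prints 'checkpoint: 29' where the working version prints 'checkpoint: 7'.
Call chain: main.
First divergence: position 13 — shown 'checkpoint: 29', intended 'checkpoint: 7'.
Intended log window:
  11: stage values: 7 and 1
  12: verify_load: inputs 7 and 1
  13: checkpoint: 7
Execution walk:
  tally_events([6, 0, -1, 2]) -> 7  [called from grade_run, line 30]
  settle_round([6, 0, -1, 2], 2) -> 1  [called from grade_run, line 31]
  verify_load(7, 1) -> 29  [called from grade_run, line 33]
  grade_run([6, 0, -1, 2], 2) -> 29  [called from main, line 44]
  fold_scores(29, 2) -> 14  [called from main, line 46]
Log origin:
  1 — main, line 43
  2 — grade_run, line 29
  3 — tally_events, line 2
  4-7 — tally_events, line 6
  8 — tally_events, line 7
  9 — settle_round, line 11
  10 — settle_round, line 16
  11 — grade_run, line 32
  12 — verify_load, line 20
  13 — main, line 45
A correct fix: line 26: replace `bound` with `step`.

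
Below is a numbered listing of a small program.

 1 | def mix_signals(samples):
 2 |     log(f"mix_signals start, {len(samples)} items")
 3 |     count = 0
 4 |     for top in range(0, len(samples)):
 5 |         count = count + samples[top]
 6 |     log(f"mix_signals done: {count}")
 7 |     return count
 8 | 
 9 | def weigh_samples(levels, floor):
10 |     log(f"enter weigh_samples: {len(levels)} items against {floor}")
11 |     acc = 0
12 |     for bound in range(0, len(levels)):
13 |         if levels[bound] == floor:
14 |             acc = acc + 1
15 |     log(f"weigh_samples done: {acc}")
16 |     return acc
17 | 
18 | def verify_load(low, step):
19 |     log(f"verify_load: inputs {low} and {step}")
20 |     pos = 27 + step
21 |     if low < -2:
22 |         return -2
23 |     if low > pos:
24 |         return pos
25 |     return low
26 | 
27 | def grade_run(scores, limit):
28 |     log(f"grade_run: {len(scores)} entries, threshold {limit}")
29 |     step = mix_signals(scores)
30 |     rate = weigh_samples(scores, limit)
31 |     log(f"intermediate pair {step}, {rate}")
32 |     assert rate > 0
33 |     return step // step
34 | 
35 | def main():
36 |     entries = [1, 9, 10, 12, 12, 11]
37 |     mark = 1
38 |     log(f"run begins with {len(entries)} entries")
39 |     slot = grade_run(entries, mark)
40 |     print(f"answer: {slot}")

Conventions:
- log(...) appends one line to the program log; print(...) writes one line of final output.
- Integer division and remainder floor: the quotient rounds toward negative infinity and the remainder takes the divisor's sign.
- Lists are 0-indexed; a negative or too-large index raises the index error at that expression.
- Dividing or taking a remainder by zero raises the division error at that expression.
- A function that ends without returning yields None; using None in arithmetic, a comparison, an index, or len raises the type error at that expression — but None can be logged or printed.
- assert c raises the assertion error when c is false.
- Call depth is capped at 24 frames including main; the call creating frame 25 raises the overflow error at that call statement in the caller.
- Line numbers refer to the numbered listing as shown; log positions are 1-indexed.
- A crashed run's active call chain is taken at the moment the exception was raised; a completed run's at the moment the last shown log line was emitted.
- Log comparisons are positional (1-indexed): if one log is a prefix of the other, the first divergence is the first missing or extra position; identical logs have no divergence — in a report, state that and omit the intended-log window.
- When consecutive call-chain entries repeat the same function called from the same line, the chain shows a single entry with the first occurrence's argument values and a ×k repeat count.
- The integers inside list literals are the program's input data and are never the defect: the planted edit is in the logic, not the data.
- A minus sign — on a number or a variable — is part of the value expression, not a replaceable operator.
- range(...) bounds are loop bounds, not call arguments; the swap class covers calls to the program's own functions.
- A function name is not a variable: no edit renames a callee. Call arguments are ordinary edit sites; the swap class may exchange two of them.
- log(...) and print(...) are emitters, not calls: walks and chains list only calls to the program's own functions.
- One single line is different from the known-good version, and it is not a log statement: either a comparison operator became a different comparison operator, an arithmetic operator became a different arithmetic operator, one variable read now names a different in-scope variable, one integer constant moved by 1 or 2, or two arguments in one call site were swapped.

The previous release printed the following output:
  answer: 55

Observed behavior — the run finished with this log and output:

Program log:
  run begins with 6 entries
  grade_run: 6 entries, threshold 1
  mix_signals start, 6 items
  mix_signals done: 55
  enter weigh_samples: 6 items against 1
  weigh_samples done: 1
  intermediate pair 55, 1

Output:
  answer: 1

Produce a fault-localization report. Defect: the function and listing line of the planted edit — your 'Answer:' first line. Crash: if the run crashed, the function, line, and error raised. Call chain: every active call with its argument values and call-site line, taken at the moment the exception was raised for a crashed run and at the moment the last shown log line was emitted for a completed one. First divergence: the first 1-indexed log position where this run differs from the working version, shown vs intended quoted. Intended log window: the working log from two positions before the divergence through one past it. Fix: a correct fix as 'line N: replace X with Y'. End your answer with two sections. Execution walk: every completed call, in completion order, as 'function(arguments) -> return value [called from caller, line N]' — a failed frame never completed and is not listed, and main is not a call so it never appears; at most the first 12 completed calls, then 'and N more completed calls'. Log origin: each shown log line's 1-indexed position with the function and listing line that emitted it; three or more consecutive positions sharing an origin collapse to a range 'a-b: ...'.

Answer: the defect is in grade_run at line 33.
Key fact: The two runs log identically and part ways only at the printed values.
Call chain: main -> grade_run([1, 9, 10, 12, 12, 11], 1) (called at line 39).
First divergence: there is none — every log position agrees.
Execution walk:
  mix_signals([1, 9, 10, 12, 12, 11]) -> 55  [called from grade_run, line 29]
  weigh_samples([1, 9, 10, 12, 12, 11], 1) -> 1  [called from grade_run, line 30]
  grade_run([1, 9, 10, 12, 12, 11], 1) -> 1  [called from main, line 39]
Origin of each log line:
  1: from main, line 38
  2: from grade_run, line 28
  3: from mix_signals, line 2
  4: from mix_signals, line 6
  5: from weigh_samples, line 10
  6: from weigh_samples, line 15
  7: from grade_run, line 31
A correct fix: line 33: replace `step // step` with `step // rate`.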